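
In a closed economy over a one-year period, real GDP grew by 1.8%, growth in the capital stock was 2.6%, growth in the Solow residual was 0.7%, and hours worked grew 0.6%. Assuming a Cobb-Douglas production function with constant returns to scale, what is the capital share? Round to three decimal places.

α = 0.250

gY = gA + α·gK + (1−α)·gL, so gY − gA − gL = α(gK − gL).
1.8 − 0.7 − 0.6 = α × (2.6 − 0.6).
0.5 = 2 α, so α = 0.25.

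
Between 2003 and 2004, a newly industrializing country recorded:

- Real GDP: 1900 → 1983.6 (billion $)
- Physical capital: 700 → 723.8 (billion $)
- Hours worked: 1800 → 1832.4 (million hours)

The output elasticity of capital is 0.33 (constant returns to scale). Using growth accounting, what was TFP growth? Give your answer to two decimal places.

Real GDP growth = (1983.6 − 1900) / 1900 = 4.4%.
Physical capital growth = (723.8 − 700) / 700 = 3.4%.
Hours worked growth = (1832.4 − 1800) / 1800 = 1.8%.
Labor's share = 1 − 0.33 = 0.67.
Physical capital: 0.33 × 3.4 = 1.122 pp.
Hours worked: 0.67 × 1.8 = 1.206 pp.
TFP growth = 4.4 − 2.328 = 2.072%.

TFP growth was 2.07%.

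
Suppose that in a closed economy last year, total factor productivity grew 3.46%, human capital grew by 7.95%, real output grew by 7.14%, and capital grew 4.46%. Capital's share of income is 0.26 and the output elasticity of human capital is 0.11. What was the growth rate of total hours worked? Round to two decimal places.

Total hours worked grew 2.61%.

Labor's share = 1 − 0.26 − 0.11 = 0.63.
gY = gA + 0.26×4.46 + 0.11×7.95 + 0.63×g.
0.63×g = 7.14 − 3.46 − 2.0341 = 1.6459.
g = 1.6459 / 0.63 = 2.6125%.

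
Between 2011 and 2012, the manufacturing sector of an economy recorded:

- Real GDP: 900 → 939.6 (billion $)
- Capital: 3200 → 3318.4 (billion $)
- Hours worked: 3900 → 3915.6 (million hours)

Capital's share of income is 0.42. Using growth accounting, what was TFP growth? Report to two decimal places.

Real GDP growth = (939.6 − 900) / 900 = 4.4%.
Capital growth = (3318.4 − 3200) / 3200 = 3.7%.
Hours worked growth = (3915.6 − 3900) / 3900 = 0.4%.
Labor's share = 1 − 0.42 = 0.58.
Capital: 0.42 × 3.7 = 1.554 pp.
Hours worked: 0.58 × 0.4 = 0.232 pp.
TFP growth = 4.4 − 1.786 = 2.614%.

TFP growth was 2.61%.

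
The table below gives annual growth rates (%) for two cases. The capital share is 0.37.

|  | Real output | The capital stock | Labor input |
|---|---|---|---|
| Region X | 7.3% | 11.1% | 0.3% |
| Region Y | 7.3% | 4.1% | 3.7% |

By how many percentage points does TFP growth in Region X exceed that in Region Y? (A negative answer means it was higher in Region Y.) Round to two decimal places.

Labor's share = 1 − 0.37 = 0.63.
Region X: TFP = 7.3 − 4.107 − 0.189 = 3.004%.
Region Y: TFP = 7.3 − 1.517 − 2.331 = 3.452%.
Difference = 3.004 − (3.452) = -0.448 pp.

-0.45 percentage points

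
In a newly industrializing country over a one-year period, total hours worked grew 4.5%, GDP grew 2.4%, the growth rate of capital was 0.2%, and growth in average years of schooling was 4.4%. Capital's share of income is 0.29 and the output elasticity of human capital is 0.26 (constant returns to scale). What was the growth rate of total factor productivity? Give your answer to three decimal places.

Labor's share = 1 − 0.29 − 0.26 = 0.45.
Capital: 0.29 × 0.2 = 0.058 pp.
Average years of schooling: 0.26 × 4.4 = 1.144 pp.
Total hours worked: 0.45 × 4.5 = 2.025 pp.
TFP growth = 2.4 − 3.227 = -0.827%.

-0.827%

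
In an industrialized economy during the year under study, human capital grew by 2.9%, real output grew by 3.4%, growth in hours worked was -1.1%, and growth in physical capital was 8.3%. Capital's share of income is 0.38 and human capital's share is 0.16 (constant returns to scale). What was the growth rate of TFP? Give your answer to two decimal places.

Labor's share = 1 − 0.38 − 0.16 = 0.46.
Physical capital: 0.38 × 8.3 = 3.154 pp.
Human capital: 0.16 × 2.9 = 0.464 pp.
Hours worked: 0.46 × (-1.1) = -0.506 pp.
TFP growth = 3.4 − 3.112 = 0.288%.

0.29%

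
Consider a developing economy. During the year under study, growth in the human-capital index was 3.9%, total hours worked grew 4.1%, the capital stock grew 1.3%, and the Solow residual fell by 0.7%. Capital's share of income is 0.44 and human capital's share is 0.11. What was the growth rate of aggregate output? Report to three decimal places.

Aggregate output growth was 2.146%.

Labor's share = 1 − 0.44 − 0.11 = 0.45.
The capital stock: 0.44 × 1.3 = 0.572 pp.
The human-capital index: 0.11 × 3.9 = 0.429 pp.
Total hours worked: 0.45 × 4.1 = 1.845 pp.
Output growth = -0.7 + 2.846 = 2.146%.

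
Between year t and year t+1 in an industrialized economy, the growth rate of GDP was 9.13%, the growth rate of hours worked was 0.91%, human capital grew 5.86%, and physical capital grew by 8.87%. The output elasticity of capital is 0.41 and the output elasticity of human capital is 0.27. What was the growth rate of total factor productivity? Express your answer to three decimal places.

Total factor productivity growth was 3.620%.

Labor's share = 1 − 0.41 − 0.27 = 0.32.
Physical capital: 0.41 × 8.87 = 3.6367 pp.
Human capital: 0.27 × 5.86 = 1.5822 pp.
Hours worked: 0.32 × 0.91 = 0.2912 pp.
TFP growth = 9.13 − 5.5101 = 3.6199%.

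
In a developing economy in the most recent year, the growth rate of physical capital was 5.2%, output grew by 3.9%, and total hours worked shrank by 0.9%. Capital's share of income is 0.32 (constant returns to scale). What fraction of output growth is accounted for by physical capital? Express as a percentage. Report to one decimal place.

Physical capital contributed 0.32 × 5.2 = 1.664 pp.
Share of growth = 1.664 / 3.9 × 100 = 42.667%.

Physical capital accounted for 42.7% of growth.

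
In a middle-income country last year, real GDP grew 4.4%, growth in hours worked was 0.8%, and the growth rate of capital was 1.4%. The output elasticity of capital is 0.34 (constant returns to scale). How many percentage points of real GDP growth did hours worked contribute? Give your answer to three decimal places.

0.528 percentage points

Labor's share = 1 − 0.34 = 0.66.
Contribution = share × growth = 0.66 × 0.8 = 0.528 pp.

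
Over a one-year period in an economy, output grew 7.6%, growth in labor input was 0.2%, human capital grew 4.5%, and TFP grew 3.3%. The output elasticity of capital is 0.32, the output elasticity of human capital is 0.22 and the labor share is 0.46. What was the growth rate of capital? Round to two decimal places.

Labor's share = 1 − 0.32 − 0.22 = 0.46.
gY = gA + 0.22×4.5 + 0.46×0.2 + 0.32×g.
0.32×g = 7.6 − 3.3 − 1.082 = 3.218.
g = 3.218 / 0.32 = 10.0563%.

10.06%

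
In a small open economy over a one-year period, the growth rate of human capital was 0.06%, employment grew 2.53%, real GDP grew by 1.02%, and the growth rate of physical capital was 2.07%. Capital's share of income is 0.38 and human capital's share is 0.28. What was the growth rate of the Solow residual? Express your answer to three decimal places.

Labor's share = 1 − 0.38 − 0.28 = 0.34.
Physical capital: 0.38 × 2.07 = 0.7866 pp.
Human capital: 0.28 × 0.06 = 0.0168 pp.
Employment: 0.34 × 2.53 = 0.8602 pp.
TFP growth = 1.02 − 1.6636 = -0.6436%.

-0.644%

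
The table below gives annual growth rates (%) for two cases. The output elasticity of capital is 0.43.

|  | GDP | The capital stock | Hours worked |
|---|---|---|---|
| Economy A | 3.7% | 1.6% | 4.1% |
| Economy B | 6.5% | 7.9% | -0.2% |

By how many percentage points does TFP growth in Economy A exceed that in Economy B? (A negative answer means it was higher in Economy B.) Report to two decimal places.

-2.54 percentage points

Labor's share = 1 − 0.43 = 0.57.
Economy A: TFP = 3.7 − 0.688 − 2.337 = 0.675%.
Economy B: TFP = 6.5 − 3.397 + 0.114 = 3.217%.
Difference = 0.675 − (3.217) = -2.542 pp.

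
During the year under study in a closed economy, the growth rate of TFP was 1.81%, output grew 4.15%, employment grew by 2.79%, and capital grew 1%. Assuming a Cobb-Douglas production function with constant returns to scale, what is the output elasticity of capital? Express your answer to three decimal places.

The output elasticity of capital is 0.251.

gY = gA + α·gK + (1−α)·gL, so gY − gA − gL = α(gK − gL).
4.15 − 1.81 − 2.79 = α × (1 − 2.79).
-0.45 = -1.79 α, so α = 0.2514.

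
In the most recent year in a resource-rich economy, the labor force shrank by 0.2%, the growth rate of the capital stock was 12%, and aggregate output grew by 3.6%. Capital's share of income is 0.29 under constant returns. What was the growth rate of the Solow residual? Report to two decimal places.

Labor's share = 1 − 0.29 = 0.71.
The capital stock: 0.29 × 12 = 3.48 pp.
The labor force: 0.71 × (-0.2) = -0.142 pp.
TFP growth = 3.6 − 3.338 = 0.262%.

The Solow residual grew 0.26%.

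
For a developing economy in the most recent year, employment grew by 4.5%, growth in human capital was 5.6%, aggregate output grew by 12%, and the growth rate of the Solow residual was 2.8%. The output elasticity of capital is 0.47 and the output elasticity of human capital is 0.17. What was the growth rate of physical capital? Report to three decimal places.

Labor's share = 1 − 0.47 − 0.17 = 0.36.
gY = gA + 0.17×5.6 + 0.36×4.5 + 0.47×g.
0.47×g = 12 − 2.8 − 2.572 = 6.628.
g = 6.628 / 0.47 = 14.10213%.

14.102%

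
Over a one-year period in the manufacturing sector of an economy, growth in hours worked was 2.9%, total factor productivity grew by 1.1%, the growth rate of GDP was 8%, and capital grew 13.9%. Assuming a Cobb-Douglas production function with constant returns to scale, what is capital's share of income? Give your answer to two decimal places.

gY = gA + α·gK + (1−α)·gL, so gY − gA − gL = α(gK − gL).
8 − 1.1 − 2.9 = α × (13.9 − 2.9).
4 = 11 α, so α = 0.3636.

α = 0.36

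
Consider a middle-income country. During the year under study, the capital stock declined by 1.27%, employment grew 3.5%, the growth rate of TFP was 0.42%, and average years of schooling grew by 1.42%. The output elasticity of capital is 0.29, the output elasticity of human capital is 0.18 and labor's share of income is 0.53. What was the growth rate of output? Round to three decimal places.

2.162%

Labor's share = 1 − 0.29 − 0.18 = 0.53.
The capital stock: 0.29 × (-1.27) = -0.3683 pp.
Average years of schooling: 0.18 × 1.42 = 0.2556 pp.
Employment: 0.53 × 3.5 = 1.855 pp.
Output growth = 0.42 + 1.7423 = 2.1623%.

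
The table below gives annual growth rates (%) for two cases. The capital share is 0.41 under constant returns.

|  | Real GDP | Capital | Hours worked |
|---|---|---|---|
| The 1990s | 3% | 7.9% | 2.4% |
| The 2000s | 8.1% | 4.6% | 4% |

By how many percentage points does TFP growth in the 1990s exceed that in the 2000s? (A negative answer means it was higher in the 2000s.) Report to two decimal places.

-5.51 percentage points

Labor's share = 1 − 0.41 = 0.59.
The 1990s: TFP = 3 − 3.239 − 1.416 = -1.655%.
The 2000s: TFP = 8.1 − 1.886 − 2.36 = 3.854%.
Difference = -1.655 − (3.854) = -5.509 pp.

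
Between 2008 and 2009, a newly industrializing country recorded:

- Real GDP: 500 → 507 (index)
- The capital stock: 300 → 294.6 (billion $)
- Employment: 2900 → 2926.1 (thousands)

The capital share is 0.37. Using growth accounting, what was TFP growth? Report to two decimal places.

TFP grew 1.50%.

Real GDP growth = (507 − 500) / 500 = 1.4%.
The capital stock growth = (294.6 − 300) / 300 = -1.8%.
Employment growth = (2926.1 − 2900) / 2900 = 0.9%.
Labor's share = 1 − 0.37 = 0.63.
The capital stock: 0.37 × (-1.8) = -0.666 pp.
Employment: 0.63 × 0.9 = 0.567 pp.
TFP growth = 1.4 + 0.099 = 1.499%.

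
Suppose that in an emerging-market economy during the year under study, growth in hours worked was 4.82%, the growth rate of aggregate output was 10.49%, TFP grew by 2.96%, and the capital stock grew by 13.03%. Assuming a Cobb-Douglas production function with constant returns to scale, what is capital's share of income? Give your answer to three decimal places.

gY = gA + α·gK + (1−α)·gL, so gY − gA − gL = α(gK − gL).
10.49 − 2.96 − 4.82 = α × (13.03 − 4.82).
2.71 = 8.21 α, so α = 0.33009.

α = 0.330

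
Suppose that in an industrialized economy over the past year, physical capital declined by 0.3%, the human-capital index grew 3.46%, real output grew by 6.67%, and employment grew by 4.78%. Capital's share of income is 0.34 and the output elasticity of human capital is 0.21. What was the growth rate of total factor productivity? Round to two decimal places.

3.89%

Labor's share = 1 − 0.34 − 0.21 = 0.45.
Physical capital: 0.34 × (-0.3) = -0.102 pp.
The human-capital index: 0.21 × 3.46 = 0.7266 pp.
Employment: 0.45 × 4.78 = 2.151 pp.
TFP growth = 6.67 − 2.7756 = 3.8944%.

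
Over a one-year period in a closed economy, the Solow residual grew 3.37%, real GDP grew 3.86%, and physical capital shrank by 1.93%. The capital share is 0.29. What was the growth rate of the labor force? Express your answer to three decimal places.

1.478%

Labor's share = 1 − 0.29 = 0.71.
gY = gA + 0.29×(-1.93) + 0.71×g.
0.71×g = 3.86 − 3.37 + 0.5597 = 1.0497.
g = 1.0497 / 0.71 = 1.47845%.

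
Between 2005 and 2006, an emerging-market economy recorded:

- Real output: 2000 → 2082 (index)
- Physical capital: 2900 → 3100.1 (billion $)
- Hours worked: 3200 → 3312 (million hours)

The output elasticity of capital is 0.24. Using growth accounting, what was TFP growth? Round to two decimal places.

-0.22%

Real output growth = (2082 − 2000) / 2000 = 4.1%.
Physical capital growth = (3100.1 − 2900) / 2900 = 6.9%.
Hours worked growth = (3312 − 3200) / 3200 = 3.5%.
Labor's share = 1 − 0.24 = 0.76.
Physical capital: 0.24 × 6.9 = 1.656 pp.
Hours worked: 0.76 × 3.5 = 2.66 pp.
TFP growth = 4.1 − 4.316 = -0.216%.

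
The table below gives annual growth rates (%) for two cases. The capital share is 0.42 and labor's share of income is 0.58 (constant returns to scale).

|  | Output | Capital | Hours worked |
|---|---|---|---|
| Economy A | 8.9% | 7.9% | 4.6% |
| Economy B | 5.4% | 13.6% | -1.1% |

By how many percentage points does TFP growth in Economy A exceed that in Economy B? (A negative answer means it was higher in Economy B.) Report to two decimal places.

2.59 percentage points

Labor's share = 1 − 0.42 = 0.58.
Economy A: TFP = 8.9 − 3.318 − 2.668 = 2.914%.
Economy B: TFP = 5.4 − 5.712 + 0.638 = 0.326%.
Difference = 2.914 − (0.326) = 2.588 pp.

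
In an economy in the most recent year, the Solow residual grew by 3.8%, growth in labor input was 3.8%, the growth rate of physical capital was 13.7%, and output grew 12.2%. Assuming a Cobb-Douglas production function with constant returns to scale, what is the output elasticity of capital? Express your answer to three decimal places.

gY = gA + α·gK + (1−α)·gL, so gY − gA − gL = α(gK − gL).
12.2 − 3.8 − 3.8 = α × (13.7 − 3.8).
4.6 = 9.9 α, so α = 0.46465.

α = 0.465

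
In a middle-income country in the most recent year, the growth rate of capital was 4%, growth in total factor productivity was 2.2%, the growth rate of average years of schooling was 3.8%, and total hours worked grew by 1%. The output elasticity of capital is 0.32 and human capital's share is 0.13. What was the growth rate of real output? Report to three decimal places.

4.524%

Labor's share = 1 − 0.32 − 0.13 = 0.55.
Capital: 0.32 × 4 = 1.28 pp.
Average years of schooling: 0.13 × 3.8 = 0.494 pp.
Total hours worked: 0.55 × 1 = 0.55 pp.
Output growth = 2.2 + 2.324 = 4.524%.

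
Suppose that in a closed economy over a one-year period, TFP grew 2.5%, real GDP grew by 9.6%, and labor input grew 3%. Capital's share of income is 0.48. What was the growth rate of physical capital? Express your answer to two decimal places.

Physical capital growth was 11.54%.

Labor's share = 1 − 0.48 = 0.52.
gY = gA + 0.52×3 + 0.48×g.
0.48×g = 9.6 − 2.5 − 1.56 = 5.54.
g = 5.54 / 0.48 = 11.5417%.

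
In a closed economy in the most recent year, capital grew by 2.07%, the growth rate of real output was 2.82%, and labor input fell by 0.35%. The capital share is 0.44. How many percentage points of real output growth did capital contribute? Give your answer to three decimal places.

0.911 pp

Contribution = share × growth = 0.44 × 2.07 = 0.9108 pp.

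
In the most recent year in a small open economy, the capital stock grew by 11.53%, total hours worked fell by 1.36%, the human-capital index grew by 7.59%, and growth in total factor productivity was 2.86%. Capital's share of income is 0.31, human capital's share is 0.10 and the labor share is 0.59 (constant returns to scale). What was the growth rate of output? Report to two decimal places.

Output grew 6.39%.

Labor's share = 1 − 0.31 − 0.1 = 0.59.
The capital stock: 0.31 × 11.53 = 3.5743 pp.
The human-capital index: 0.1 × 7.59 = 0.759 pp.
Total hours worked: 0.59 × (-1.36) = -0.8024 pp.
Output growth = 2.86 + 3.5309 = 6.3909%.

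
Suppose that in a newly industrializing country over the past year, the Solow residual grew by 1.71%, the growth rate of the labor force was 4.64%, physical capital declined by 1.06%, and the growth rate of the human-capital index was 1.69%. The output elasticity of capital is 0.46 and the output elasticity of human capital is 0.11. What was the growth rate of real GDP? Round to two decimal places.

Labor's share = 1 − 0.46 − 0.11 = 0.43.
Physical capital: 0.46 × (-1.06) = -0.4876 pp.
The human-capital index: 0.11 × 1.69 = 0.1859 pp.
The labor force: 0.43 × 4.64 = 1.9952 pp.
Output growth = 1.71 + 1.6935 = 3.4035%.

3.40%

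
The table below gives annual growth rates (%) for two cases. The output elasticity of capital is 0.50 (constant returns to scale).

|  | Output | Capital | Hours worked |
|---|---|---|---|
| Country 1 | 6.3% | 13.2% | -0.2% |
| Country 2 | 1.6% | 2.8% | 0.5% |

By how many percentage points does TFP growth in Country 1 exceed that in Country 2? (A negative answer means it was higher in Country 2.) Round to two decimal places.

Labor's share = 1 − 0.5 = 0.5.
Country 1: TFP = 6.3 − 6.6 + 0.1 = -0.2%.
Country 2: TFP = 1.6 − 1.4 − 0.25 = -0.05%.
Difference = -0.2 − (-0.05) = -0.15 pp.

-0.15 percentage points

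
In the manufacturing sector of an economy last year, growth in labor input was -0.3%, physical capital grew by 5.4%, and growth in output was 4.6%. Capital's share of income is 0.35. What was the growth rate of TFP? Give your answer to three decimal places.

Labor's share = 1 − 0.35 = 0.65.
Physical capital: 0.35 × 5.4 = 1.89 pp.
Labor input: 0.65 × (-0.3) = -0.195 pp.
TFP growth = 4.6 − 1.695 = 2.905%.

2.905%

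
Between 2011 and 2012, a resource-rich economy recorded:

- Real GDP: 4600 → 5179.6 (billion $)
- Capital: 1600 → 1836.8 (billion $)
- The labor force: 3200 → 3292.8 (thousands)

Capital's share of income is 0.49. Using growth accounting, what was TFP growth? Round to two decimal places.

3.87%

Real GDP growth = (5179.6 − 4600) / 4600 = 12.6%.
Capital growth = (1836.8 − 1600) / 1600 = 14.8%.
The labor force growth = (3292.8 − 3200) / 3200 = 2.9%.
Labor's share = 1 − 0.49 = 0.51.
Capital: 0.49 × 14.8 = 7.252 pp.
The labor force: 0.51 × 2.9 = 1.479 pp.
TFP growth = 12.6 − 8.731 = 3.869%.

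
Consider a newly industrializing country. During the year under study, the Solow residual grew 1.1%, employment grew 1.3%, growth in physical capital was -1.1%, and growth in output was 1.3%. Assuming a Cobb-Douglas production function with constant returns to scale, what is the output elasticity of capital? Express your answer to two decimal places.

The output elasticity of capital is 0.46.

gY = gA + α·gK + (1−α)·gL, so gY − gA − gL = α(gK − gL).
1.3 − 1.1 − 1.3 = α × (-1.1 − 1.3).
-1.1 = -2.4 α, so α = 0.4583.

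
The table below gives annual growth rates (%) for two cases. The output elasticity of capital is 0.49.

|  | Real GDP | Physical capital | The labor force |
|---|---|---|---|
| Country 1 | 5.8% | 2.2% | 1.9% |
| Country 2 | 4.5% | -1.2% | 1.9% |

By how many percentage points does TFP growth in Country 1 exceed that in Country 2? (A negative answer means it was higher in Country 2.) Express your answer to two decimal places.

Labor's share = 1 − 0.49 = 0.51.
Country 1: TFP = 5.8 − 1.078 − 0.969 = 3.753%.
Country 2: TFP = 4.5 + 0.588 − 0.969 = 4.119%.
Difference = 3.753 − (4.119) = -0.366 pp.

-0.37 percentage points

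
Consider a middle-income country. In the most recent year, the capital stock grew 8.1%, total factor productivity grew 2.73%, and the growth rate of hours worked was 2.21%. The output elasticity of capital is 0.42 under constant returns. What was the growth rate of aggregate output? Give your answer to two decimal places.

Aggregate output grew 7.41%.

Labor's share = 1 − 0.42 = 0.58.
The capital stock: 0.42 × 8.1 = 3.402 pp.
Hours worked: 0.58 × 2.21 = 1.2818 pp.
Output growth = 2.73 + 4.6838 = 7.4138%.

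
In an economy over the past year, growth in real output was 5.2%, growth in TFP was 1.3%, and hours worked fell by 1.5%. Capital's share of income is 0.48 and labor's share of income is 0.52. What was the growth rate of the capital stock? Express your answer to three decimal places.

Labor's share = 1 − 0.48 = 0.52.
gY = gA + 0.52×(-1.5) + 0.48×g.
0.48×g = 5.2 − 1.3 + 0.78 = 4.68.
g = 4.68 / 0.48 = 9.75%.

9.750%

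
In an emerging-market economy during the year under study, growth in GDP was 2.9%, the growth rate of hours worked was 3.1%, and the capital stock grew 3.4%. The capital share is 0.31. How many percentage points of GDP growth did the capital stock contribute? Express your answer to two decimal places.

Contribution = share × growth = 0.31 × 3.4 = 1.054 pp.

1.05 pp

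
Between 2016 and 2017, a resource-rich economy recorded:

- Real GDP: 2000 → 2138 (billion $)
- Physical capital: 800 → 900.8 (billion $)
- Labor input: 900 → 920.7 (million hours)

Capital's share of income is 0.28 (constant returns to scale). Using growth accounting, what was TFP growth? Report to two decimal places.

1.72%

Real GDP growth = (2138 − 2000) / 2000 = 6.9%.
Physical capital growth = (900.8 − 800) / 800 = 12.6%.
Labor input growth = (920.7 − 900) / 900 = 2.3%.
Labor's share = 1 − 0.28 = 0.72.
Physical capital: 0.28 × 12.6 = 3.528 pp.
Labor input: 0.72 × 2.3 = 1.656 pp.
TFP growth = 6.9 − 5.184 = 1.716%.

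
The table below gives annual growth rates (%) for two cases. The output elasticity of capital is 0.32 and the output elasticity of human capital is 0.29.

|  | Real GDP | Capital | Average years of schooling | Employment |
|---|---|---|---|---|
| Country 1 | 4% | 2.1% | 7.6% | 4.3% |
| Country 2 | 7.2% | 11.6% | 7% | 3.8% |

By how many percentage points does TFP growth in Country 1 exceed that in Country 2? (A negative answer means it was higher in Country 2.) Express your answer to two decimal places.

Labor's share = 1 − 0.32 − 0.29 = 0.39.
Country 1: TFP = 4 − 0.672 − 2.204 − 1.677 = -0.553%.
Country 2: TFP = 7.2 − 3.712 − 2.03 − 1.482 = -0.024%.
Difference = -0.553 − (-0.024) = -0.529 pp.

-0.53 percentage points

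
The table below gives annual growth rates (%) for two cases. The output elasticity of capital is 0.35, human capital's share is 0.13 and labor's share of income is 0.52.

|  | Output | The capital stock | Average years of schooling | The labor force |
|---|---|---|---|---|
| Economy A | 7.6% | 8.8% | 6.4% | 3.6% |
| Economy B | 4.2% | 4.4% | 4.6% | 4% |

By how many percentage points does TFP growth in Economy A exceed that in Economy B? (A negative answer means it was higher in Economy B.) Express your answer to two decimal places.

Labor's share = 1 − 0.35 − 0.13 = 0.52.
Economy A: TFP = 7.6 − 3.08 − 0.832 − 1.872 = 1.816%.
Economy B: TFP = 4.2 − 1.54 − 0.598 − 2.08 = -0.018%.
Difference = 1.816 − (-0.018) = 1.834 pp.

1.83 percentage points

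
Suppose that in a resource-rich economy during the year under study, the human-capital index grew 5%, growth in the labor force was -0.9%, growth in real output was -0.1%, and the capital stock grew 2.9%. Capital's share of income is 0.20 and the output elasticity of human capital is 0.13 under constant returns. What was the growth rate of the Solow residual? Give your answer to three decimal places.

Labor's share = 1 − 0.2 − 0.13 = 0.67.
The capital stock: 0.2 × 2.9 = 0.58 pp.
The human-capital index: 0.13 × 5 = 0.65 pp.
The labor force: 0.67 × (-0.9) = -0.603 pp.
TFP growth = -0.1 − 0.627 = -0.727%.

-0.727%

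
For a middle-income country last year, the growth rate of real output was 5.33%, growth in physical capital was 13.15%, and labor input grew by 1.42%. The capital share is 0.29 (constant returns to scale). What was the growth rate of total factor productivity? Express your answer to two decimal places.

Total factor productivity grew 0.51%.

Labor's share = 1 − 0.29 = 0.71.
Physical capital: 0.29 × 13.15 = 3.8135 pp.
Labor input: 0.71 × 1.42 = 1.0082 pp.
TFP growth = 5.33 − 4.8217 = 0.5083%.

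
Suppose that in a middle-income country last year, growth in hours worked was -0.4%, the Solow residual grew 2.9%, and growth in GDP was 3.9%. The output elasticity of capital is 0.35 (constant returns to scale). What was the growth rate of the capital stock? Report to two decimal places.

The capital stock growth was 3.60%.

Labor's share = 1 − 0.35 = 0.65.
gY = gA + 0.65×(-0.4) + 0.35×g.
0.35×g = 3.9 − 2.9 + 0.26 = 1.26.
g = 1.26 / 0.35 = 3.6%.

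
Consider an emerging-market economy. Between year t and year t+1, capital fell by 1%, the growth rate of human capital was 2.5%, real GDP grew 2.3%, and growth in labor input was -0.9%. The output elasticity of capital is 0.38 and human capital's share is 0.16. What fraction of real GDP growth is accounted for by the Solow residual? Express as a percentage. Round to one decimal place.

Labor's share = 1 − 0.38 − 0.16 = 0.46.
Capital: 0.38 × (-1) = -0.38 pp.
Human capital: 0.16 × 2.5 = 0.4 pp.
Labor input: 0.46 × (-0.9) = -0.414 pp.
TFP growth = 2.3 + 0.394 = 2.694%.
TFP share of growth = 2.694 / 2.3 × 100 = 117.13%.

117.1%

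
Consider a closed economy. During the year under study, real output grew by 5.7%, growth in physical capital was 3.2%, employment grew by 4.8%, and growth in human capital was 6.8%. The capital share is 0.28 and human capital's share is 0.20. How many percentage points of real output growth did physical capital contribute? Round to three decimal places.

0.896

Contribution = share × growth = 0.28 × 3.2 = 0.896 pp.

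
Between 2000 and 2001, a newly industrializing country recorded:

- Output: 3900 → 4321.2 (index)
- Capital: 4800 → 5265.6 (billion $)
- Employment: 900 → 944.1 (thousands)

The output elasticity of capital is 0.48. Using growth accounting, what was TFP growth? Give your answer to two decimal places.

TFP grew 3.60%.

Output growth = (4321.2 − 3900) / 3900 = 10.8%.
Capital growth = (5265.6 − 4800) / 4800 = 9.7%.
Employment growth = (944.1 − 900) / 900 = 4.9%.
Labor's share = 1 − 0.48 = 0.52.
Capital: 0.48 × 9.7 = 4.656 pp.
Employment: 0.52 × 4.9 = 2.548 pp.
TFP growth = 10.8 − 7.204 = 3.596%.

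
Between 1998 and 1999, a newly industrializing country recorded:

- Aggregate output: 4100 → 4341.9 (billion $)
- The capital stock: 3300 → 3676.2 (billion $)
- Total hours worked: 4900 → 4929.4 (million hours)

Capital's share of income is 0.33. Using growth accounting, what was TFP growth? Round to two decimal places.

1.74%

Aggregate output growth = (4341.9 − 4100) / 4100 = 5.9%.
The capital stock growth = (3676.2 − 3300) / 3300 = 11.4%.
Total hours worked growth = (4929.4 − 4900) / 4900 = 0.6%.
Labor's share = 1 − 0.33 = 0.67.
The capital stock: 0.33 × 11.4 = 3.762 pp.
Total hours worked: 0.67 × 0.6 = 0.402 pp.
TFP growth = 5.9 − 4.164 = 1.736%.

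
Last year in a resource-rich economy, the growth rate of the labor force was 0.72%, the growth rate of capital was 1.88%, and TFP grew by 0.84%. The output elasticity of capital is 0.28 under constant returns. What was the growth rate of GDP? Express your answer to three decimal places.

1.885%

Labor's share = 1 − 0.28 = 0.72.
Capital: 0.28 × 1.88 = 0.5264 pp.
The labor force: 0.72 × 0.72 = 0.5184 pp.
Output growth = 0.84 + 1.0448 = 1.8848%.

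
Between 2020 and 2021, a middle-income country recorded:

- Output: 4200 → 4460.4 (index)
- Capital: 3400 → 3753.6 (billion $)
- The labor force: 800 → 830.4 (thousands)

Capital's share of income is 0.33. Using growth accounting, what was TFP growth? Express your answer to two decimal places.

TFP growth was 0.22%.

Output growth = (4460.4 − 4200) / 4200 = 6.2%.
Capital growth = (3753.6 − 3400) / 3400 = 10.4%.
The labor force growth = (830.4 − 800) / 800 = 3.8%.
Labor's share = 1 − 0.33 = 0.67.
Capital: 0.33 × 10.4 = 3.432 pp.
The labor force: 0.67 × 3.8 = 2.546 pp.
TFP growth = 6.2 − 5.978 = 0.222%.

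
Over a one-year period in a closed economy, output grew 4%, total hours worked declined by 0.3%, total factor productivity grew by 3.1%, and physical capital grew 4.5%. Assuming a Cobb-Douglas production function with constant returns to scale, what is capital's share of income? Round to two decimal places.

Capital's share of income is 0.25.

gY = gA + α·gK + (1−α)·gL, so gY − gA − gL = α(gK − gL).
4 − 3.1 + 0.3 = α × (4.5 − (-0.3)).
1.2 = 4.8 α, so α = 0.25.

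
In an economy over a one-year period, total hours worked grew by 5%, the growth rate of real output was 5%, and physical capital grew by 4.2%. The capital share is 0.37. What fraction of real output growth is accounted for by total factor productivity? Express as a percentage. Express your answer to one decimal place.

Total factor productivity accounted for 5.9% of growth.

Labor's share = 1 − 0.37 = 0.63.
Physical capital: 0.37 × 4.2 = 1.554 pp.
Total hours worked: 0.63 × 5 = 3.15 pp.
TFP growth = 5 − 4.704 = 0.296%.
TFP share of growth = 0.296 / 5 × 100 = 5.92%.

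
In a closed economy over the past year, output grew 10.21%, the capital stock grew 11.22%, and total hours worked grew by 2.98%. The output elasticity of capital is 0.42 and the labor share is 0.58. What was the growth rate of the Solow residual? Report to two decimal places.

3.77%

Labor's share = 1 − 0.42 = 0.58.
The capital stock: 0.42 × 11.22 = 4.7124 pp.
Total hours worked: 0.58 × 2.98 = 1.7284 pp.
TFP growth = 10.21 − 6.4408 = 3.7692%.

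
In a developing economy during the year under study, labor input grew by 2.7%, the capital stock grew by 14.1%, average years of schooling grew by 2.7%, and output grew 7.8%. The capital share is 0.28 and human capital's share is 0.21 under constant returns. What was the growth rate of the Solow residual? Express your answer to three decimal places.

Labor's share = 1 − 0.28 − 0.21 = 0.51.
The capital stock: 0.28 × 14.1 = 3.948 pp.
Average years of schooling: 0.21 × 2.7 = 0.567 pp.
Labor input: 0.51 × 2.7 = 1.377 pp.
TFP growth = 7.8 − 5.892 = 1.908%.

The Solow residual growth was 1.908%.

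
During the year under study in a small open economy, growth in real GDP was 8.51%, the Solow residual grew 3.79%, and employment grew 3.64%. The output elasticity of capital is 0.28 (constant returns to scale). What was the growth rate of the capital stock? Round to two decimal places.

The capital stock grew 7.50%.

Labor's share = 1 − 0.28 = 0.72.
gY = gA + 0.72×3.64 + 0.28×g.
0.28×g = 8.51 − 3.79 − 2.6208 = 2.0992.
g = 2.0992 / 0.28 = 7.4971%.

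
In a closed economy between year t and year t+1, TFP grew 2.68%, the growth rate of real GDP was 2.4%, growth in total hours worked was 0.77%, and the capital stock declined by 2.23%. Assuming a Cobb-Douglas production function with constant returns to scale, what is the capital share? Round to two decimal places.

gY = gA + α·gK + (1−α)·gL, so gY − gA − gL = α(gK − gL).
2.4 − 2.68 − 0.77 = α × (-2.23 − 0.77).
-1.05 = -3 α, so α = 0.35.

0.35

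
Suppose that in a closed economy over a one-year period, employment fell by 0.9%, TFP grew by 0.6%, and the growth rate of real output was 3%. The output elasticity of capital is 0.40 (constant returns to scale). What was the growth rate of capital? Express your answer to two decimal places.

Labor's share = 1 − 0.4 = 0.6.
gY = gA + 0.6×(-0.9) + 0.4×g.
0.4×g = 3 − 0.6 + 0.54 = 2.94.
g = 2.94 / 0.4 = 7.35%.

7.35%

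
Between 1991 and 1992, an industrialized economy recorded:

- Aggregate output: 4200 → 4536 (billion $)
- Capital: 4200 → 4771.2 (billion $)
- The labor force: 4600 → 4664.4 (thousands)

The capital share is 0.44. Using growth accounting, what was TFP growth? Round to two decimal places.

Aggregate output growth = (4536 − 4200) / 4200 = 8%.
Capital growth = (4771.2 − 4200) / 4200 = 13.6%.
The labor force growth = (4664.4 − 4600) / 4600 = 1.4%.
Labor's share = 1 − 0.44 = 0.56.
Capital: 0.44 × 13.6 = 5.984 pp.
The labor force: 0.56 × 1.4 = 0.784 pp.
TFP growth = 8 − 6.768 = 1.232%.

1.23%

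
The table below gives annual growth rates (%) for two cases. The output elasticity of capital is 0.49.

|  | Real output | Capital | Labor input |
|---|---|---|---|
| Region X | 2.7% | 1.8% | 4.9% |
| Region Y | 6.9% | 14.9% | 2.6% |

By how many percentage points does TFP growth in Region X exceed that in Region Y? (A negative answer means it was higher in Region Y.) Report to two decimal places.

1.05 percentage points

Labor's share = 1 − 0.49 = 0.51.
Region X: TFP = 2.7 − 0.882 − 2.499 = -0.681%.
Region Y: TFP = 6.9 − 7.301 − 1.326 = -1.727%.
Difference = -0.681 − (-1.727) = 1.046 pp.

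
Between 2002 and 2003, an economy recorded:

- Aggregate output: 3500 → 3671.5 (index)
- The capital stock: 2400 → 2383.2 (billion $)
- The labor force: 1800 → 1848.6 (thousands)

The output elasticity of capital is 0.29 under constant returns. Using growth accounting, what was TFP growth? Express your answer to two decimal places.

3.19%

Aggregate output growth = (3671.5 − 3500) / 3500 = 4.9%.
The capital stock growth = (2383.2 − 2400) / 2400 = -0.7%.
The labor force growth = (1848.6 − 1800) / 1800 = 2.7%.
Labor's share = 1 − 0.29 = 0.71.
The capital stock: 0.29 × (-0.7) = -0.203 pp.
The labor force: 0.71 × 2.7 = 1.917 pp.
TFP growth = 4.9 − 1.714 = 3.186%.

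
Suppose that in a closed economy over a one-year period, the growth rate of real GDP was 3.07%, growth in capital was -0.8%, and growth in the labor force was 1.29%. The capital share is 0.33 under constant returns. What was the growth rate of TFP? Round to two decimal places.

2.47%

Labor's share = 1 − 0.33 = 0.67.
Capital: 0.33 × (-0.8) = -0.264 pp.
The labor force: 0.67 × 1.29 = 0.8643 pp.
TFP growth = 3.07 − 0.6003 = 2.4697%.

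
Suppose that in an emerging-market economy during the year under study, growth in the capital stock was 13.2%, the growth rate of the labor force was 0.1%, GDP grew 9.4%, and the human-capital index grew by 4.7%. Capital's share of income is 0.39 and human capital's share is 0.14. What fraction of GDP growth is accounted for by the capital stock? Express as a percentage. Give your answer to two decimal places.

The capital stock contributed 0.39 × 13.2 = 5.148 pp.
Share of growth = 5.148 / 9.4 × 100 = 54.766%.

The capital stock accounted for 54.77% of growth.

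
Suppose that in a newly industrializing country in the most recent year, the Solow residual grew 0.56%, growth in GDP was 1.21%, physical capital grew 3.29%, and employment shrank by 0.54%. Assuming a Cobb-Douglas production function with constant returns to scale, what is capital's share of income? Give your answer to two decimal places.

0.31

gY = gA + α·gK + (1−α)·gL, so gY − gA − gL = α(gK − gL).
1.21 − 0.56 + 0.54 = α × (3.29 − (-0.54)).
1.19 = 3.83 α, so α = 0.3107.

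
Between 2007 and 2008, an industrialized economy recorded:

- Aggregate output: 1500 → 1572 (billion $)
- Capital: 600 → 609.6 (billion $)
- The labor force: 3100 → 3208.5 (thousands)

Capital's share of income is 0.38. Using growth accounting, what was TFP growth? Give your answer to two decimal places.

2.02%

Aggregate output growth = (1572 − 1500) / 1500 = 4.8%.
Capital growth = (609.6 − 600) / 600 = 1.6%.
The labor force growth = (3208.5 − 3100) / 3100 = 3.5%.
Labor's share = 1 − 0.38 = 0.62.
Capital: 0.38 × 1.6 = 0.608 pp.
The labor force: 0.62 × 3.5 = 2.17 pp.
TFP growth = 4.8 − 2.778 = 2.022%.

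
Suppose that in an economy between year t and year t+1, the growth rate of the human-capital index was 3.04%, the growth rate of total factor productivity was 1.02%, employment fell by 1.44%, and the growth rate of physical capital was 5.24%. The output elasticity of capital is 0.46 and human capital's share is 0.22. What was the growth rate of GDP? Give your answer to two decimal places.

Labor's share = 1 − 0.46 − 0.22 = 0.32.
Physical capital: 0.46 × 5.24 = 2.4104 pp.
The human-capital index: 0.22 × 3.04 = 0.6688 pp.
Employment: 0.32 × (-1.44) = -0.4608 pp.
Output growth = 1.02 + 2.6184 = 3.6384%.

3.64%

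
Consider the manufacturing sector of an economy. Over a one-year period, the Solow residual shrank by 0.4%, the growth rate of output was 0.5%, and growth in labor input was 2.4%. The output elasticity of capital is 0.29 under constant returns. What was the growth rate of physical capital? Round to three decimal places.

-2.772%

Labor's share = 1 − 0.29 = 0.71.
gY = gA + 0.71×2.4 + 0.29×g.
0.29×g = 0.5 + 0.4 − 1.704 = -0.804.
g = -0.804 / 0.29 = -2.77241%.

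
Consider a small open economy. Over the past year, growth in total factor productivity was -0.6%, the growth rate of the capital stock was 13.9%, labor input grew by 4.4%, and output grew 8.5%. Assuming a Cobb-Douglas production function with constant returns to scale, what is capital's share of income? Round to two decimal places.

gY = gA + α·gK + (1−α)·gL, so gY − gA − gL = α(gK − gL).
8.5 + 0.6 − 4.4 = α × (13.9 − 4.4).
4.7 = 9.5 α, so α = 0.4947.

Capital's share of income is 0.49.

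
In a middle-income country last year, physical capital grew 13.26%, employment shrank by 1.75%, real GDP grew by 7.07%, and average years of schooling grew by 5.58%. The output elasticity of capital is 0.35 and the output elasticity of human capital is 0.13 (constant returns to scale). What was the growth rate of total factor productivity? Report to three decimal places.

2.614%

Labor's share = 1 − 0.35 − 0.13 = 0.52.
Physical capital: 0.35 × 13.26 = 4.641 pp.
Average years of schooling: 0.13 × 5.58 = 0.7254 pp.
Employment: 0.52 × (-1.75) = -0.91 pp.
TFP growth = 7.07 − 4.4564 = 2.6136%.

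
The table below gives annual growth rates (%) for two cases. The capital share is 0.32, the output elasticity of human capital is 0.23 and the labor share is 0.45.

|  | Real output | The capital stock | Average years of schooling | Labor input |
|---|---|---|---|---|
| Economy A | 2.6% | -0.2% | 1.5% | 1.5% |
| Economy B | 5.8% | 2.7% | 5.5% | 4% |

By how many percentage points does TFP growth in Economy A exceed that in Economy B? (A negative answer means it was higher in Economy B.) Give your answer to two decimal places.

Labor's share = 1 − 0.32 − 0.23 = 0.45.
Economy A: TFP = 2.6 + 0.064 − 0.345 − 0.675 = 1.644%.
Economy B: TFP = 5.8 − 0.864 − 1.265 − 1.8 = 1.871%.
Difference = 1.644 − (1.871) = -0.227 pp.

-0.23 percentage points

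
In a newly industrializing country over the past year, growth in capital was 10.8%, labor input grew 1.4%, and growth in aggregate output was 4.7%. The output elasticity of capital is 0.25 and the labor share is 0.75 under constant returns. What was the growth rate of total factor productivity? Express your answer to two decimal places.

0.95%

Labor's share = 1 − 0.25 = 0.75.
Capital: 0.25 × 10.8 = 2.7 pp.
Labor input: 0.75 × 1.4 = 1.05 pp.
TFP growth = 4.7 − 3.75 = 0.95%.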